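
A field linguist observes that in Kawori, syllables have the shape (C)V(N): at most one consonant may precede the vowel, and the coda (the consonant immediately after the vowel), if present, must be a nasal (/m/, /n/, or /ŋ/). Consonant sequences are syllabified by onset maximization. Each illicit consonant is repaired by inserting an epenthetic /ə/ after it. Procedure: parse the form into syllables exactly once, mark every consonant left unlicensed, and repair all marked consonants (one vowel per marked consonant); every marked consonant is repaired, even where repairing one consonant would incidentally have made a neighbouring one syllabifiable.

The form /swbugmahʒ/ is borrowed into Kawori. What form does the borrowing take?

Under (C)V(N), the unsyllabifiable consonants are /s/, /w/, /g/, /h/, /ʒ/ (only a nasal (/m/, /n/, or /ŋ/) is licensed in coda position; onsets are limited to one consonant).
Each unlicensed consonant becomes the onset of a new syllable: /s/ → /sə/, /w/ → /wə/, /g/ → /gə/, /h/ → /hə/, /ʒ/ → /ʒə/.

səwəbugəmahəʒə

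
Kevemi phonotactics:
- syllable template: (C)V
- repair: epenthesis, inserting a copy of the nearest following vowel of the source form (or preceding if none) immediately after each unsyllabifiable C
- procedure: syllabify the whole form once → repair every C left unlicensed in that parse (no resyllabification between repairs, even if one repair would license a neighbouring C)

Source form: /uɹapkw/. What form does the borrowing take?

uɹapakawa

Under (C)V, the unsyllabifiable consonants are /p/, /k/, /w/ (no codas are permitted; onsets are limited to one consonant).
Each unlicensed consonant becomes the onset of a new syllable: /p/ → /pa/, /k/ → /ka/, /w/ → /wa/.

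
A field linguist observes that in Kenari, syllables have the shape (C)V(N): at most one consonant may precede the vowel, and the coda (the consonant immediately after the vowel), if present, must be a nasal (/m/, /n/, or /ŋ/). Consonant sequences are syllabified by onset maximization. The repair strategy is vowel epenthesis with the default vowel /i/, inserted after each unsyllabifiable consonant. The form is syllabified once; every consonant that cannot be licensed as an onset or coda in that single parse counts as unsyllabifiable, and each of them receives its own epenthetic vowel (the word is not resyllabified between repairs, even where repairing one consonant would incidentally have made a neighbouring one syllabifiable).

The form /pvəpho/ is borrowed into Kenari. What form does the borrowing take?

The consonants /p/, /p/ cannot be parsed into a legal (C)V(N) syllable (only a nasal (/m/, /n/, or /ŋ/) is licensed in coda position; onsets are limited to one consonant).
Inserting the epenthetic vowel yields /p/ → /pi/, /p/ → /pi/.

pivəpiho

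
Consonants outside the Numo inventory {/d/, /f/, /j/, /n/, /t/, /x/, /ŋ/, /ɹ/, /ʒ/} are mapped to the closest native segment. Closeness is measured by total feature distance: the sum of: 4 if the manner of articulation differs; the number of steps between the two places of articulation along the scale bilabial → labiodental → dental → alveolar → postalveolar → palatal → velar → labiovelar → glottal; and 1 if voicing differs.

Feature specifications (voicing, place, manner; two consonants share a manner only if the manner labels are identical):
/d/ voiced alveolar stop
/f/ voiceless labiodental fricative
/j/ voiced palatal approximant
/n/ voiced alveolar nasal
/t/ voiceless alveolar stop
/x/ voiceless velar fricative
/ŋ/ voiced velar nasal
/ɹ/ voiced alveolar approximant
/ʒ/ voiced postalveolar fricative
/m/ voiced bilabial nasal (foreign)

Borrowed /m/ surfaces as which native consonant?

n

/n/ is closest: same manner (nasal), place distance 3 (bilabial→alveolar), same voicing; total 3. Next closest is /f/ at distance 6.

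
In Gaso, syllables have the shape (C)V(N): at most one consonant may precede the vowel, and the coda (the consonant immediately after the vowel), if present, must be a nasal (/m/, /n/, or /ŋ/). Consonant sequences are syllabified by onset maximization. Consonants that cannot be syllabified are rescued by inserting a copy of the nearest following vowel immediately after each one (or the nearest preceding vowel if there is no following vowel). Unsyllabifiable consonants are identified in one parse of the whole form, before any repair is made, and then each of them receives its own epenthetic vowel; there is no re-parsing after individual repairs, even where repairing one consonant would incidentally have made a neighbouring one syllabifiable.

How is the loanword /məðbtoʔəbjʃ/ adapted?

Under (C)V(N), the unsyllabifiable consonants are /ð/, /b/, /b/, /j/, /ʃ/ (only a nasal (/m/, /n/, or /ŋ/) is licensed in coda position; onsets are limited to one consonant).
Inserting the epenthetic vowel yields /ð/ → /ðo/, /b/ → /bo/, /b/ → /bə/, /j/ → /jə/, /ʃ/ → /ʃə/.

məðobotoʔəbəjəʃə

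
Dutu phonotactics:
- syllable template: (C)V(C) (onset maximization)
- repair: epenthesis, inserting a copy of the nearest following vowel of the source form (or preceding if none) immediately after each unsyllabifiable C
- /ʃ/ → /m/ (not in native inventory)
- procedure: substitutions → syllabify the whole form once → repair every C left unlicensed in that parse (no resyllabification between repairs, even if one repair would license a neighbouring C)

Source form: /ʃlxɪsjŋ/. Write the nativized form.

mɪlɪxɪsjɪŋɪ

Substitution: /ʃ/ → /m/, giving /mlxɪsjŋ/.
Syllabifying with onset maximization leaves /m/, /l/, /j/, /ŋ/ stranded (at most one coda consonant is licensed; onsets are limited to one consonant).
Epenthesis after each stranded consonant: /m/ → /mɪ/, /l/ → /lɪ/, /j/ → /jɪ/, /ŋ/ → /ŋɪ/.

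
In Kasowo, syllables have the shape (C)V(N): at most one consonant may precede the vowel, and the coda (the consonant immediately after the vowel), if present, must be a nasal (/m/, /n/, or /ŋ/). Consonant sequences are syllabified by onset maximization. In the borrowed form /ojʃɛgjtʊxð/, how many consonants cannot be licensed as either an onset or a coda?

5

Syllabifying with onset maximization leaves /j/, /g/, /j/, /x/, /ð/ stranded (only a nasal (/m/, /n/, or /ŋ/) is licensed in coda position; onsets are limited to one consonant).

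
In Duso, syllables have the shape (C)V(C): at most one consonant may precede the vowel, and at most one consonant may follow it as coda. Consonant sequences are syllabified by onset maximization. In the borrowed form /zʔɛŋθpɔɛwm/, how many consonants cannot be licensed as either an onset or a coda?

3

The consonants /z/, /θ/, /m/ cannot be parsed into a legal (C)V(C) syllable (at most one coda consonant is licensed; onsets are limited to one consonant).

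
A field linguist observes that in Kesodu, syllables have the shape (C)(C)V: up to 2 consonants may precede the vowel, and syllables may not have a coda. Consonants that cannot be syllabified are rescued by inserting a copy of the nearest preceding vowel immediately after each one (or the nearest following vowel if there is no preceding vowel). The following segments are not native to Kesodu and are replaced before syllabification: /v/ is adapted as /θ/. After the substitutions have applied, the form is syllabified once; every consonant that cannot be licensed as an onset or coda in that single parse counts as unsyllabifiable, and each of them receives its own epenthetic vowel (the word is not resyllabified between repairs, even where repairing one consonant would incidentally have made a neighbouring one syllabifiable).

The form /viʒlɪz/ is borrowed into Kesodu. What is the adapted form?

Substitution: /v/ → /θ/, giving /θiʒlɪz/.
Syllabifying with onset maximization leaves /z/ stranded (no codas are permitted; onsets may contain at most 2 consonants).
Inserting the epenthetic vowel yields /z/ → /zɪ/.

θiʒlɪzɪ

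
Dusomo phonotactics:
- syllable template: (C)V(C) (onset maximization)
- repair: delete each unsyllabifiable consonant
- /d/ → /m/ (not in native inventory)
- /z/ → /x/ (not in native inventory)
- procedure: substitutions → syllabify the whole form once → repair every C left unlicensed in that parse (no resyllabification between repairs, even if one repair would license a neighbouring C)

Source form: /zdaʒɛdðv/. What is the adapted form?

maʒɛm

Substitution: /z/ → /x/, /d/ → /m/, giving /xmaʒɛmðv/.
Under (C)V(C), the unsyllabifiable consonants are /x/, /ð/, /v/ (at most one coda consonant is licensed; onsets are limited to one consonant).
Deletion applies to /x/, /ð/, /v/.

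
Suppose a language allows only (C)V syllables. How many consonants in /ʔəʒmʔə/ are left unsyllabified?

The consonants /ʒ/, /m/ cannot be parsed into a legal (C)V syllable (no codas are permitted; onsets are limited to one consonant).

2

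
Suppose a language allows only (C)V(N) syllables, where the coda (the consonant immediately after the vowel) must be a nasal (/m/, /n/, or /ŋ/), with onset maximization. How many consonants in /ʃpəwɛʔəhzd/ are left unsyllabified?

4

Under (C)V(N), the unsyllabifiable consonants are /ʃ/, /h/, /z/, /d/ (only a nasal (/m/, /n/, or /ŋ/) is licensed in coda position; onsets are limited to one consonant).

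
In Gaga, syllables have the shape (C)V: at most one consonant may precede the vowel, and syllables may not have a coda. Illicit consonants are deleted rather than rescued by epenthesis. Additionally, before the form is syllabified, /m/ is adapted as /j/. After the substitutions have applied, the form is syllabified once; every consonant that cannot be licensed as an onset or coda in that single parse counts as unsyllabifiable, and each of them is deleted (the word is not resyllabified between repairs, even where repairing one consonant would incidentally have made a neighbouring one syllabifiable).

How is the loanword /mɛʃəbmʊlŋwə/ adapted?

jɛʃəjʊwə

Substitution: /m/ → /j/, giving /jɛʃəbjʊlŋwə/.
Syllabifying with onset maximization leaves /b/, /l/, /ŋ/ stranded (no codas are permitted; onsets are limited to one consonant).
Each unlicensed consonant is deleted: /b/, /l/, /ŋ/.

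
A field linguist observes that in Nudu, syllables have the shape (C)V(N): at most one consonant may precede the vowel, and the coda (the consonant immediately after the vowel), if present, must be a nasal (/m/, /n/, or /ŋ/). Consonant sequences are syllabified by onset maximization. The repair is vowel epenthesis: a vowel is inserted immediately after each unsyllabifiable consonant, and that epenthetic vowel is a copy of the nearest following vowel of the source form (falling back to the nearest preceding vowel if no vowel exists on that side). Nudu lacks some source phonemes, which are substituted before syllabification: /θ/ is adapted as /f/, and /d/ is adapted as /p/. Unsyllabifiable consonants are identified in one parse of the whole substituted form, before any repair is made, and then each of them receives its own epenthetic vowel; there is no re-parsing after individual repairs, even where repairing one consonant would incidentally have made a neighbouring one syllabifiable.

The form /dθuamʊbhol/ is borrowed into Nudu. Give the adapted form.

Substitution: /d/ → /p/, /θ/ → /f/, giving /pfuamʊbhol/.
The consonants /p/, /b/, /l/ cannot be parsed into a legal (C)V(N) syllable (only a nasal (/m/, /n/, or /ŋ/) is licensed in coda position; onsets are limited to one consonant).
Epenthesis after each stranded consonant: /p/ → /pu/, /b/ → /bo/, /l/ → /lo/.

pufuamʊboholo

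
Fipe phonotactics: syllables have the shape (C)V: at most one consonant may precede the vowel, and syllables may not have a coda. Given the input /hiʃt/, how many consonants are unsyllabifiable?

Under (C)V, the unsyllabifiable consonants are /ʃ/, /t/ (no codas are permitted; onsets are limited to one consonant).

2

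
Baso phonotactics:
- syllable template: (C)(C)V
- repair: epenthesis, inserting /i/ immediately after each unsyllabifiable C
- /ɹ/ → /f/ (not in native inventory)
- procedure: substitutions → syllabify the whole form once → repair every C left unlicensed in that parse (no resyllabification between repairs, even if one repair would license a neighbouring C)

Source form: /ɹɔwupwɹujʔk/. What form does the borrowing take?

Substitution: /ɹ/ → /f/, giving /fɔwupwfujʔk/.
The consonants /p/, /j/, /ʔ/, /k/ cannot be parsed into a legal (C)(C)V syllable (no codas are permitted; onsets may contain at most 2 consonants).
Epenthesis after each stranded consonant: /p/ → /pi/, /j/ → /ji/, /ʔ/ → /ʔi/, /k/ → /ki/.

fɔwupiwfujiʔiki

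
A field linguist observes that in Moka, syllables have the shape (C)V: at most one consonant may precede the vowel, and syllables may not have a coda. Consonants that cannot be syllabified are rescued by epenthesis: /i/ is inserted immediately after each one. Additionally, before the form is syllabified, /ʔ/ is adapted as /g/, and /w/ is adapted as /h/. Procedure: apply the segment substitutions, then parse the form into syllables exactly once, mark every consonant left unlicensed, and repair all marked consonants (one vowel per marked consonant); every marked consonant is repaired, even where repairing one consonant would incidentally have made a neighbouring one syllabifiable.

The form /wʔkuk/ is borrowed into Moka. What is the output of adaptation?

higikuki

Substitution: /w/ → /h/, /ʔ/ → /g/, giving /hgkuk/.
Syllabifying with onset maximization leaves /h/, /g/, /k/ stranded (no codas are permitted; onsets are limited to one consonant).
Inserting the epenthetic vowel yields /h/ → /hi/, /g/ → /gi/, /k/ → /ki/.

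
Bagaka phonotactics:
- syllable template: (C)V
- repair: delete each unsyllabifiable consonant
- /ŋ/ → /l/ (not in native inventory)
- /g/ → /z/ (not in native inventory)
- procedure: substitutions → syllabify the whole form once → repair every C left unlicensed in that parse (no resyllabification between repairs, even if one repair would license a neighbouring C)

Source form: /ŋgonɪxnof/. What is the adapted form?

zonɪno

Substitution: /ŋ/ → /l/, /g/ → /z/, giving /lzonɪxnof/.
Syllabifying with onset maximization leaves /l/, /x/, /f/ stranded (no codas are permitted; onsets are limited to one consonant).
Deleting the stranded consonants removes /l/, /x/, /f/.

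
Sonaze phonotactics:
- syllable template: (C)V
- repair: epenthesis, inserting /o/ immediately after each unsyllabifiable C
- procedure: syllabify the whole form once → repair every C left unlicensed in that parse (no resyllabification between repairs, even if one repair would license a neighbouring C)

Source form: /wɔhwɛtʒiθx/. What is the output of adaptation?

The consonants /h/, /t/, /θ/, /x/ cannot be parsed into a legal (C)V syllable (no codas are permitted; onsets are limited to one consonant).
Inserting the epenthetic vowel yields /h/ → /ho/, /t/ → /to/, /θ/ → /θo/, /x/ → /xo/.

wɔhowɛtoʒiθoxo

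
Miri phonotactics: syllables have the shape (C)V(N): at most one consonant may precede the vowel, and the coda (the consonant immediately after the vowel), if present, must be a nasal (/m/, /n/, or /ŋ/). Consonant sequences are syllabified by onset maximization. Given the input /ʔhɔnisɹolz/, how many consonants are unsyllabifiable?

The consonants /ʔ/, /s/, /l/, /z/ cannot be parsed into a legal (C)V(N) syllable (only a nasal (/m/, /n/, or /ŋ/) is licensed in coda position; onsets are limited to one consonant).

4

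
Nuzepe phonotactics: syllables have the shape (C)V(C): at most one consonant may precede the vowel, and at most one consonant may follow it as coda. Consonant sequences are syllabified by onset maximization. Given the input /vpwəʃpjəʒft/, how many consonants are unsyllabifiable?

5

Syllabifying with onset maximization leaves /v/, /p/, /p/, /f/, /t/ stranded (at most one coda consonant is licensed; onsets are limited to one consonant).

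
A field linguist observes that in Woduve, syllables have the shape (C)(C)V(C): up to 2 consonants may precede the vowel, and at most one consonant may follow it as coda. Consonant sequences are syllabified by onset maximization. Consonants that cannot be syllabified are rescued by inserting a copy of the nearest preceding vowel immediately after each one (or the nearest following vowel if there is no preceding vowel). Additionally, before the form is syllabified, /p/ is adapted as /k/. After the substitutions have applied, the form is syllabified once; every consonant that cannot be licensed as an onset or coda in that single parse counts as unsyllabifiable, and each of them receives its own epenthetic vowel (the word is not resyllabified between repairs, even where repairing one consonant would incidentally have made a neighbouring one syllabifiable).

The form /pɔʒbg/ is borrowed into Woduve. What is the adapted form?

Substitution: /p/ → /k/, giving /kɔʒbg/.
The consonants /b/, /g/ cannot be parsed into a legal (C)(C)V(C) syllable (at most one coda consonant is licensed; onsets may contain at most 2 consonants).
Inserting the epenthetic vowel yields /b/ → /bɔ/, /g/ → /gɔ/.

kɔʒbɔgɔ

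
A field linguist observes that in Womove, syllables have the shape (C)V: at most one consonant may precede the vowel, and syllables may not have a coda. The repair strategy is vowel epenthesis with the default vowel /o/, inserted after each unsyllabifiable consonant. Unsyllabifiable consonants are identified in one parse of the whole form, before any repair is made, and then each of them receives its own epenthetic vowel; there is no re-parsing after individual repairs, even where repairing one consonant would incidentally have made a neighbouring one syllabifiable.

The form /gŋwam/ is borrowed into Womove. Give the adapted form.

goŋowamo

Syllabifying with onset maximization leaves /g/, /ŋ/, /m/ stranded (no codas are permitted; onsets are limited to one consonant).
Epenthesis after each stranded consonant: /g/ → /go/, /ŋ/ → /ŋo/, /m/ → /mo/.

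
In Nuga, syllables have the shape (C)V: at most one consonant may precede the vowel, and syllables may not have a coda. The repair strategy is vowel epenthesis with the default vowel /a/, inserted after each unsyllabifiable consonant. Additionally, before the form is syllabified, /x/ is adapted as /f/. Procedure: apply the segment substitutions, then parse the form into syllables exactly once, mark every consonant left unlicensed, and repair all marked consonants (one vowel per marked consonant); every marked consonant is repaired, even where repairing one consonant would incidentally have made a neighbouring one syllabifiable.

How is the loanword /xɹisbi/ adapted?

faɹisabi

Substitution: /x/ → /f/, giving /fɹisbi/.
The consonants /f/, /s/ cannot be parsed into a legal (C)V syllable (no codas are permitted; onsets are limited to one consonant).
Epenthesis after each stranded consonant: /f/ → /fa/, /s/ → /sa/.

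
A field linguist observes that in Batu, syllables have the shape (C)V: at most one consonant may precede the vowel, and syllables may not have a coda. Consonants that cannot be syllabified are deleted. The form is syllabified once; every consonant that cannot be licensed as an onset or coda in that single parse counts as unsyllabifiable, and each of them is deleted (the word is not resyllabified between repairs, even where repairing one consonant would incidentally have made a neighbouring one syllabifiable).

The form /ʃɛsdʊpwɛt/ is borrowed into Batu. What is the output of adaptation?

ʃɛdʊwɛ

Under (C)V, the unsyllabifiable consonants are /s/, /p/, /t/ (no codas are permitted; onsets are limited to one consonant).
Deletion applies to /s/, /p/, /t/.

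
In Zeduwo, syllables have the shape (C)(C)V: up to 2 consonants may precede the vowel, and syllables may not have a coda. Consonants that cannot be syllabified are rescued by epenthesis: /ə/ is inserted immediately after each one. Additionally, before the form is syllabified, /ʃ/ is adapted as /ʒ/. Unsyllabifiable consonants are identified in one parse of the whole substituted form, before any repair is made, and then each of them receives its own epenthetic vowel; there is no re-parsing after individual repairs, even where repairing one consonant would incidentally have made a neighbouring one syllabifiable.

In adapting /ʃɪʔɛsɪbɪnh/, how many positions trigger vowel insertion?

After substitution the input is /ʒɪʔɛsɪbɪnh/.
The unsyllabifiable consonants are /n/, /h/; each receives one epenthetic vowel.

2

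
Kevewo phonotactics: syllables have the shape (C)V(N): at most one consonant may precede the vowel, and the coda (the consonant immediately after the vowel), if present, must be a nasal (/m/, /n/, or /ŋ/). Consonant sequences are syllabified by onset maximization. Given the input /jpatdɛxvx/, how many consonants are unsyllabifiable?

The consonants /j/, /t/, /x/, /v/, /x/ cannot be parsed into a legal (C)V(N) syllable (only a nasal (/m/, /n/, or /ŋ/) is licensed in coda position; onsets are limited to one consonant).

5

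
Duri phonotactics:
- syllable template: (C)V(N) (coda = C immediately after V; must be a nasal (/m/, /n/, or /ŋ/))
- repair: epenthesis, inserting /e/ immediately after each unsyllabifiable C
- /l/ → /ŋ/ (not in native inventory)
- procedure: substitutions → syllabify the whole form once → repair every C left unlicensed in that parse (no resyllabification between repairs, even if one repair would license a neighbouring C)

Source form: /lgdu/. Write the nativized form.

ŋegedu

Substitution: /l/ → /ŋ/, giving /ŋgdu/.
The consonants /ŋ/, /g/ cannot be parsed into a legal (C)V(N) syllable (only a nasal (/m/, /n/, or /ŋ/) is licensed in coda position; onsets are limited to one consonant).
Each unlicensed consonant becomes the onset of a new syllable: /ŋ/ → /ŋe/, /g/ → /ge/.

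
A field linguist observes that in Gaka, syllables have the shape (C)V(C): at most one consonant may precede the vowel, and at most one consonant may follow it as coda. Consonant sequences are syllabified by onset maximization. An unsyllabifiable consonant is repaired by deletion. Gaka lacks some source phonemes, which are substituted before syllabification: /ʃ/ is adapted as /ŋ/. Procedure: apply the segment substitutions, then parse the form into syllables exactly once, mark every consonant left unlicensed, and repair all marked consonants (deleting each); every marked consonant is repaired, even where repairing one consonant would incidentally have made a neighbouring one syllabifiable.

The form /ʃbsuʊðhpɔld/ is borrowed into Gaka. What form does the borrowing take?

suʊðpɔl

Substitution: /ʃ/ → /ŋ/, giving /ŋbsuʊðhpɔld/.
The consonants /ŋ/, /b/, /h/, /d/ cannot be parsed into a legal (C)V(C) syllable (at most one coda consonant is licensed; onsets are limited to one consonant).
Each unlicensed consonant is deleted: /ŋ/, /b/, /h/, /d/.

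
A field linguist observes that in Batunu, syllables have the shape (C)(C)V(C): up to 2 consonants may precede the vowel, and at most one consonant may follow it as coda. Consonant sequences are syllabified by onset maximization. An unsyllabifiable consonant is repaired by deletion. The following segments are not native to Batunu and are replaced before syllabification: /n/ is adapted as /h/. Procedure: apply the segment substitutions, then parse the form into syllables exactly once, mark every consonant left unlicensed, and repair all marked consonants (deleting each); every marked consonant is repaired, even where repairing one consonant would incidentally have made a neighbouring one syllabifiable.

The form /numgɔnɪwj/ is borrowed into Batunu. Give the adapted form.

humgɔhɪw

Substitution: /n/ → /h/, giving /humgɔhɪwj/.
Under (C)(C)V(C), the unsyllabifiable consonants are /j/ (at most one coda consonant is licensed; onsets may contain at most 2 consonants).
Deletion applies to /j/.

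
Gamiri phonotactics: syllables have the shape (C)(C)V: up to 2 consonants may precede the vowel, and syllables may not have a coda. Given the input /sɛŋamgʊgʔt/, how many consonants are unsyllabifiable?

3

The consonants /g/, /ʔ/, /t/ cannot be parsed into a legal (C)(C)V syllable (no codas are permitted; onsets may contain at most 2 consonants).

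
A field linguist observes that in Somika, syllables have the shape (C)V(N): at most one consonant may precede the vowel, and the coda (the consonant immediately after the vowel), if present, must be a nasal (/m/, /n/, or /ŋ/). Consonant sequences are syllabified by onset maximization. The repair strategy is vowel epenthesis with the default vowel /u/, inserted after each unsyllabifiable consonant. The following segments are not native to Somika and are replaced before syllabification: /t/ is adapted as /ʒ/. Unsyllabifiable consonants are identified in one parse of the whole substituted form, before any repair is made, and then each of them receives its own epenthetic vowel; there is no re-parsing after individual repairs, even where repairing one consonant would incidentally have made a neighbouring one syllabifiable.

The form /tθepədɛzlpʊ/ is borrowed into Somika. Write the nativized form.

ʒuθepədɛzulupʊ

Substitution: /t/ → /ʒ/, giving /ʒθepədɛzlpʊ/.
Under (C)V(N), the unsyllabifiable consonants are /ʒ/, /z/, /l/ (only a nasal (/m/, /n/, or /ŋ/) is licensed in coda position; onsets are limited to one consonant).
Epenthesis after each stranded consonant: /ʒ/ → /ʒu/, /z/ → /zu/, /l/ → /lu/.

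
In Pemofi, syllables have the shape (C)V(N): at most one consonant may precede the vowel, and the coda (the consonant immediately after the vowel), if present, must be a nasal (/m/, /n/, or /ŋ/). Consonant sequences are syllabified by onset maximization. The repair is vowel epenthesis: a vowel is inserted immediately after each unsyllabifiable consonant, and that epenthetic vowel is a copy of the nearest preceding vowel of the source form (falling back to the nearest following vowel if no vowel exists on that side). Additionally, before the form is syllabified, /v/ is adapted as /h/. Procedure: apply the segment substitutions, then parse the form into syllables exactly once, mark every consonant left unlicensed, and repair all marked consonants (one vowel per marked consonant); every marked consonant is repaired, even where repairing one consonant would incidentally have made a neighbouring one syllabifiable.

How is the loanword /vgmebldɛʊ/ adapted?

Substitution: /v/ → /h/, giving /hgmebldɛʊ/.
The consonants /h/, /g/, /b/, /l/ cannot be parsed into a legal (C)V(N) syllable (only a nasal (/m/, /n/, or /ŋ/) is licensed in coda position; onsets are limited to one consonant).
Each unlicensed consonant becomes the onset of a new syllable: /h/ → /he/, /g/ → /ge/, /b/ → /be/, /l/ → /le/.

hegemebeledɛʊ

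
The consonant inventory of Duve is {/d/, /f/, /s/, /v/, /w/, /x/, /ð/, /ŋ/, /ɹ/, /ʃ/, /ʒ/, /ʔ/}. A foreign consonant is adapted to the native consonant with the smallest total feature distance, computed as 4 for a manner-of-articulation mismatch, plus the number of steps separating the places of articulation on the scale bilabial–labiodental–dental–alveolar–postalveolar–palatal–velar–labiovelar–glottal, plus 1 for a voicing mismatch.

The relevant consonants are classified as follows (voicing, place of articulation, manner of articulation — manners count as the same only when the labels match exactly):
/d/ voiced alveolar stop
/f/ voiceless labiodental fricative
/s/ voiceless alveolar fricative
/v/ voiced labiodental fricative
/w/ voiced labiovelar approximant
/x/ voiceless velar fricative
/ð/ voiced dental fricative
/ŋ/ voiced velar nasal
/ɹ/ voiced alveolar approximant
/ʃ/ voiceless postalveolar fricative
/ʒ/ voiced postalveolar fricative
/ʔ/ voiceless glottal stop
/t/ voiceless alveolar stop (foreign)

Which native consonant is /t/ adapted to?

d

/d/ is closest: same manner (stop), place distance 0 (alveolar→alveolar), voicing differs (+1); total 1. Next closest is /s/ at distance 4.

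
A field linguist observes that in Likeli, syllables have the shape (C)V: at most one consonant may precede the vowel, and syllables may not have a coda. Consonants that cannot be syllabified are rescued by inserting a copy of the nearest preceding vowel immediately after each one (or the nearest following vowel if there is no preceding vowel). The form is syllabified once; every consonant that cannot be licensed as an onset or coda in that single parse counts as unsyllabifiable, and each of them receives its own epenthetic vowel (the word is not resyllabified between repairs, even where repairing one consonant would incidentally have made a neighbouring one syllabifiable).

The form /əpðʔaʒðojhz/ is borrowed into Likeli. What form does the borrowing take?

Under (C)V, the unsyllabifiable consonants are /p/, /ð/, /ʒ/, /j/, /h/, /z/ (no codas are permitted; onsets are limited to one consonant).
Each unlicensed consonant becomes the onset of a new syllable: /p/ → /pə/, /ð/ → /ðə/, /ʒ/ → /ʒa/, /j/ → /jo/, /h/ → /ho/, /z/ → /zo/.

əpəðəʔaʒaðojohozo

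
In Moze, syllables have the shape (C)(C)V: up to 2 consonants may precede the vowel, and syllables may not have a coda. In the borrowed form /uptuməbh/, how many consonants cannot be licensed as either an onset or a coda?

The consonants /b/, /h/ cannot be parsed into a legal (C)(C)V syllable (no codas are permitted; onsets may contain at most 2 consonants).

2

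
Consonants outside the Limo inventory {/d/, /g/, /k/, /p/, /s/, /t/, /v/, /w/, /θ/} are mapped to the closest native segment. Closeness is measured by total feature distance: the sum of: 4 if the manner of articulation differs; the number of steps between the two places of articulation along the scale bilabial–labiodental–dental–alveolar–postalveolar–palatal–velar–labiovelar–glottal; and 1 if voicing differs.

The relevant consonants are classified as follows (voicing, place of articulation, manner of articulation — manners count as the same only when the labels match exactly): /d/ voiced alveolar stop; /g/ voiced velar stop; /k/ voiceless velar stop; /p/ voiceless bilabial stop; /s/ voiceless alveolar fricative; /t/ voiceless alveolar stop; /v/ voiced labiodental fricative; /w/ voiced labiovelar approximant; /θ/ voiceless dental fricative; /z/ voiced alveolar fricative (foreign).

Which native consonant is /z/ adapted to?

/s/ is closest: same manner (fricative), place distance 0 (alveolar→alveolar), voicing differs (+1); total 1. Next closest is /v/ at distance 2.

s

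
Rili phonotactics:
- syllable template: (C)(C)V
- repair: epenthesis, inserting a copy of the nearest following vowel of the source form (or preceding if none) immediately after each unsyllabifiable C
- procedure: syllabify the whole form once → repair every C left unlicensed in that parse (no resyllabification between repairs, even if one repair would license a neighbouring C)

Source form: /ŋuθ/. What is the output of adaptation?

The consonants /θ/ cannot be parsed into a legal (C)(C)V syllable (no codas are permitted; onsets may contain at most 2 consonants).
Epenthesis after each stranded consonant: /θ/ → /θu/.

ŋuθu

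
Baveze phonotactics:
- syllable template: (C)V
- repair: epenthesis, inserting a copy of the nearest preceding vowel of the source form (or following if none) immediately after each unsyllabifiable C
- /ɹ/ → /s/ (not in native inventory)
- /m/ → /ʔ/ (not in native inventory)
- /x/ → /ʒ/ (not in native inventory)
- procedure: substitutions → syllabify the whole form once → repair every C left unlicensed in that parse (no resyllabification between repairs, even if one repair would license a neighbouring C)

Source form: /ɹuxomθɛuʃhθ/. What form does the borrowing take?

suʒoʔoθɛuʃuhuθu

Substitution: /ɹ/ → /s/, /x/ → /ʒ/, /m/ → /ʔ/, giving /suʒoʔθɛuʃhθ/.
Syllabifying with onset maximization leaves /ʔ/, /ʃ/, /h/, /θ/ stranded (no codas are permitted; onsets are limited to one consonant).
Each unlicensed consonant becomes the onset of a new syllable: /ʔ/ → /ʔo/, /ʃ/ → /ʃu/, /h/ → /hu/, /θ/ → /θu/.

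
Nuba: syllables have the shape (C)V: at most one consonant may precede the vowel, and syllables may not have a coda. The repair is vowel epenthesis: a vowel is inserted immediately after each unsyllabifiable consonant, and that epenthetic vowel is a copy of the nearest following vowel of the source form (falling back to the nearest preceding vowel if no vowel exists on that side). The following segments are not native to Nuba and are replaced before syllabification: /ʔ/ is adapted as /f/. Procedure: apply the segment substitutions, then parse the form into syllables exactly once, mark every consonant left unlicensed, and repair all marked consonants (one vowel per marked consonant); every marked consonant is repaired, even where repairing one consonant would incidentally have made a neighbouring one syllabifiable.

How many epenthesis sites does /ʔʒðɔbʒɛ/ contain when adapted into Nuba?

3

After substitution the input is /fʒðɔbʒɛ/.
The unsyllabifiable consonants are /f/, /ʒ/, /b/; each receives one epenthetic vowel.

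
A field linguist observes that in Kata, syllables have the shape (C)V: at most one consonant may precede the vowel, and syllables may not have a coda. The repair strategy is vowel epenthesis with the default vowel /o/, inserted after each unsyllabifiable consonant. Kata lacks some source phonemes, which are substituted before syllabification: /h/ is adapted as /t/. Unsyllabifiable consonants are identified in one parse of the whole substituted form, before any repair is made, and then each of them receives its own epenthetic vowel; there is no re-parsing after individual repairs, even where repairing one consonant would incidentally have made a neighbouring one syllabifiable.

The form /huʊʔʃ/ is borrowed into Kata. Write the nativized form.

Substitution: /h/ → /t/, giving /tuʊʔʃ/.
Syllabifying with onset maximization leaves /ʔ/, /ʃ/ stranded (no codas are permitted; onsets are limited to one consonant).
Epenthesis after each stranded consonant: /ʔ/ → /ʔo/, /ʃ/ → /ʃo/.

tuʊʔoʃo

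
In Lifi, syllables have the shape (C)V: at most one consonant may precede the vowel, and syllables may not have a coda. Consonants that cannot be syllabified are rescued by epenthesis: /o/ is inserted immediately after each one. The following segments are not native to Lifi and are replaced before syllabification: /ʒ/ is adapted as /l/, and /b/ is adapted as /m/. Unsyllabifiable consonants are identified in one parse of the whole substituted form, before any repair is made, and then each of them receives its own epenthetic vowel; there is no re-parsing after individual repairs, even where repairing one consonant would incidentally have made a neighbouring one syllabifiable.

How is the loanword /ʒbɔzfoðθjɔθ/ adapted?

lomɔzofoðoθojɔθo

Substitution: /ʒ/ → /l/, /b/ → /m/, giving /lmɔzfoðθjɔθ/.
Syllabifying with onset maximization leaves /l/, /z/, /ð/, /θ/, /θ/ stranded (no codas are permitted; onsets are limited to one consonant).
Epenthesis after each stranded consonant: /l/ → /lo/, /z/ → /zo/, /ð/ → /ðo/, /θ/ → /θo/, /θ/ → /θo/.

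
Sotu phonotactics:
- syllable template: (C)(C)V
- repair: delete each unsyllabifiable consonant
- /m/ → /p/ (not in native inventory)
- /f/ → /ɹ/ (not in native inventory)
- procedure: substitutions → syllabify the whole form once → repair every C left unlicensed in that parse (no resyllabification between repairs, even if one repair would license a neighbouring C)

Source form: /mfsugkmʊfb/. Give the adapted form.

Substitution: /m/ → /p/, /f/ → /ɹ/, giving /pɹsugkpʊɹb/.
Under (C)(C)V, the unsyllabifiable consonants are /p/, /g/, /ɹ/, /b/ (no codas are permitted; onsets may contain at most 2 consonants).
Deletion applies to /p/, /g/, /ɹ/, /b/.

ɹsukpʊ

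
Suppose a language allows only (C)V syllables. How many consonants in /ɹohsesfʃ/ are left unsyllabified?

The consonants /h/, /s/, /f/, /ʃ/ cannot be parsed into a legal (C)V syllable (no codas are permitted; onsets are limited to one consonant).

4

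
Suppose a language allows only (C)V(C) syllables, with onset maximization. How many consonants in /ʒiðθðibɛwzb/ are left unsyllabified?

3

Syllabifying with onset maximization leaves /θ/, /z/, /b/ stranded (at most one coda consonant is licensed; onsets are limited to one consonant).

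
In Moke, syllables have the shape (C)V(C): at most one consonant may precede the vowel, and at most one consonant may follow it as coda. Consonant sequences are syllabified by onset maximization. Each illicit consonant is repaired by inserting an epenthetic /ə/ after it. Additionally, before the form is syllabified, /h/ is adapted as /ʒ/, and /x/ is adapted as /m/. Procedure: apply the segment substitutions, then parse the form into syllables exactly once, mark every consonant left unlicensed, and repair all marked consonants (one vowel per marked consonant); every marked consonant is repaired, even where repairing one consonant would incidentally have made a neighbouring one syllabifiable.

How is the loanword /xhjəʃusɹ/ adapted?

Substitution: /x/ → /m/, /h/ → /ʒ/, giving /mʒjəʃusɹ/.
Syllabifying with onset maximization leaves /m/, /ʒ/, /ɹ/ stranded (at most one coda consonant is licensed; onsets are limited to one consonant).
Each unlicensed consonant becomes the onset of a new syllable: /m/ → /mə/, /ʒ/ → /ʒə/, /ɹ/ → /ɹə/.

məʒəjəʃusɹə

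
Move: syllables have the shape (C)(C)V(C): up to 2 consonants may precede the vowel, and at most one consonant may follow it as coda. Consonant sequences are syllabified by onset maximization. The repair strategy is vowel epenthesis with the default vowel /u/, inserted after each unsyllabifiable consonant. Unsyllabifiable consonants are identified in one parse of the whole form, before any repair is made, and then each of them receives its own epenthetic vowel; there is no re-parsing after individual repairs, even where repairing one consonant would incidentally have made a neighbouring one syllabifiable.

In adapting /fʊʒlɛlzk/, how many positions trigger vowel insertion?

2

The unsyllabifiable consonants are /z/, /k/; each receives one epenthetic vowel.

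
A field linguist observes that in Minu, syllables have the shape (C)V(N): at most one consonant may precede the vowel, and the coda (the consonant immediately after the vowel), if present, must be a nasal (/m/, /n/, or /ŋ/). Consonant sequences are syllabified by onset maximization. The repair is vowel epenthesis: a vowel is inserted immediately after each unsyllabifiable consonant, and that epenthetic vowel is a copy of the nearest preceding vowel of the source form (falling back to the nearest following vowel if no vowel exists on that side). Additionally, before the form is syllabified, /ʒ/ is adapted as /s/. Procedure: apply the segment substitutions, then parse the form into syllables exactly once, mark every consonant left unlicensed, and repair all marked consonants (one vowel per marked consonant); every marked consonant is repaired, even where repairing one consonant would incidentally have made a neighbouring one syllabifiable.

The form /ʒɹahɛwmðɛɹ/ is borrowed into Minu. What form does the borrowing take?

Substitution: /ʒ/ → /s/, giving /sɹahɛwmðɛɹ/.
Syllabifying with onset maximization leaves /s/, /w/, /m/, /ɹ/ stranded (only a nasal (/m/, /n/, or /ŋ/) is licensed in coda position; onsets are limited to one consonant).
Each unlicensed consonant becomes the onset of a new syllable: /s/ → /sa/, /w/ → /wɛ/, /m/ → /mɛ/, /ɹ/ → /ɹɛ/.

saɹahɛwɛmɛðɛɹɛ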